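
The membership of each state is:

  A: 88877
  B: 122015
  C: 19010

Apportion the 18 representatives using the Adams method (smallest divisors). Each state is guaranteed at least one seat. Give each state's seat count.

Standard divisor 229902/18 ≈ 12772.333; standard quotas: A 6.959, B 9.553, C 1.488.
Rounding up gives 7, 10, 2 = 19 seats, so the divisor must be adjusted.
With modified divisor 14200: modified quotas A 6.259, B 8.593, C 1.339.
Rounding up: A 7, B 9, C 2 (total 18).

A: 7, B: 9, C: 2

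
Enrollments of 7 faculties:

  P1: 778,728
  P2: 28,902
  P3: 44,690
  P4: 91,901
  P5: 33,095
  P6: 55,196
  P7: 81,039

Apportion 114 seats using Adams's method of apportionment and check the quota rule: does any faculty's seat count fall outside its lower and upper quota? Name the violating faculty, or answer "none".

Standard quotas: P1 79.722, P2 2.959, P3 4.575, P4 9.408, P5 3.388, P6 5.651, P7 8.296.
Adams allocation: P1 77, P2 3, P3 5, P4 10, P5 4, P6 6, P7 9.
P1 has quota 79.722 (lower 79, upper 80) but receives 77 — outside the quota interval.

P1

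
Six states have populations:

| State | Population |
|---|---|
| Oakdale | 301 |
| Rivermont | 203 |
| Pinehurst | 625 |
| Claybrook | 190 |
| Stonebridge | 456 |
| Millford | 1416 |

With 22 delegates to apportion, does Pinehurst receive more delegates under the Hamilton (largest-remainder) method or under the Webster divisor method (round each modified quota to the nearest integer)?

Hamilton: Oakdale 2, Rivermont 2, Pinehurst 4, Claybrook 1, Stonebridge 3, Millford 10.
Webster: Oakdale 2, Rivermont 1, Pinehurst 5, Claybrook 1, Stonebridge 3, Millford 10.
Pinehurst gets 4 under Hamilton and 5 under Webster.

Webster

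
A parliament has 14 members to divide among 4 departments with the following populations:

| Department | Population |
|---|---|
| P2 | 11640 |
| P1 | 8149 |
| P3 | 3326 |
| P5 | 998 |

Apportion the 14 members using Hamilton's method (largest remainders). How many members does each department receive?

Total 24113; standard divisor 24113/14 ≈ 1722.357.
Standard quotas: P2 6.7582, P1 4.7313, P3 1.9311, P5 0.5794.
Lower quotas: P2 6, P1 4, P3 1, P5 0 (sum 11, leaving 3 seats).
Remainders in descending order: P3 0.9311, P2 0.7582, P1 0.7313, P5 0.5794.
The surplus seats go to P3, P2, P1.

P2: 7, P1: 5, P3: 2, P5: 0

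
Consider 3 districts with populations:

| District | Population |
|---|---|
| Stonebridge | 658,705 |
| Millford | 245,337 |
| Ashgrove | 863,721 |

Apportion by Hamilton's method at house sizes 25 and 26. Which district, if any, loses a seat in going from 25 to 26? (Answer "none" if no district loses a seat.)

At 25 seats: Stonebridge 9, Millford 4, Ashgrove 12.
At 26 seats: Stonebridge 10, Millford 3, Ashgrove 13.
Millford drops from 4 to 3.

Millford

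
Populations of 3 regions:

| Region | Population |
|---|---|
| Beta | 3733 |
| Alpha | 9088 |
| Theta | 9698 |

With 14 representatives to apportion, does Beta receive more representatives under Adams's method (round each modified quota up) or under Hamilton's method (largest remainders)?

Adams: Beta 3, Alpha 5, Theta 6.
Hamilton: Beta 2, Alpha 6, Theta 6.
Beta gets 3 under Adams and 2 under Hamilton.

Adams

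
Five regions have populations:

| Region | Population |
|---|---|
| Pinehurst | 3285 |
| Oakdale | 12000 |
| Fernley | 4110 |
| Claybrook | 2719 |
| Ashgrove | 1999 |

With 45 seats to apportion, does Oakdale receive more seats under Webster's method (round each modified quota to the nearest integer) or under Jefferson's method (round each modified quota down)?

Webster: Pinehurst 6, Oakdale 22, Fernley 8, Claybrook 5, Ashgrove 4.
Jefferson: Pinehurst 6, Oakdale 23, Fernley 8, Claybrook 5, Ashgrove 3.
Oakdale gets 22 under Webster and 23 under Jefferson.

Jefferson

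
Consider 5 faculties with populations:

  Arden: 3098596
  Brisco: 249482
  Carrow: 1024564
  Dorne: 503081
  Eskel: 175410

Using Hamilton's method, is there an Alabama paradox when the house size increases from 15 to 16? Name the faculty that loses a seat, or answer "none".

Eskel

At 15 seats: Arden 9, Brisco 1, Carrow 3, Dorne 1, Eskel 1.
At 16 seats: Arden 10, Brisco 1, Carrow 3, Dorne 2, Eskel 0.
Eskel drops from 1 to 0.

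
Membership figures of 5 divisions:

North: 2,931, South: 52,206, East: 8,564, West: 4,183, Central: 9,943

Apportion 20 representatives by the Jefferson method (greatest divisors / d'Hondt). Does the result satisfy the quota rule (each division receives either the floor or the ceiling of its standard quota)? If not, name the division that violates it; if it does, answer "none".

South

Standard quotas: North 0.753, South 13.416, East 2.201, West 1.075, Central 2.555.
Jefferson allocation: North 0, South 15, East 2, West 1, Central 2.
South has quota 13.416 (lower 13, upper 14) but receives 15 — outside the quota interval.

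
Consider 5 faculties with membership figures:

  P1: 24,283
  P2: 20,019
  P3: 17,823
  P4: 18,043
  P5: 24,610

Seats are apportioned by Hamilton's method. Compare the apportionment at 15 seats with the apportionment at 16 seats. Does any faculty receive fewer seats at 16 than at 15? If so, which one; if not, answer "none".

At 15 seats: P1 3, P2 3, P3 3, P4 3, P5 3.
At 16 seats: P1 3, P2 3, P3 3, P4 3, P5 4.
No faculty's allocation decreased.

none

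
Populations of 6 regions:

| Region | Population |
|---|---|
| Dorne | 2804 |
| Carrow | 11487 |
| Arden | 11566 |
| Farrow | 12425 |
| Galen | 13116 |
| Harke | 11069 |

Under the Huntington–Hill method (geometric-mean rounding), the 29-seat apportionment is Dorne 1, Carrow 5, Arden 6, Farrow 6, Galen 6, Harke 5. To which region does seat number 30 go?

Carrow

Priority for the next seat is population ÷ (√(s·(s+1))).
Priorities: Dorne 1982.727, Carrow 2097.230, Arden 1784.673, Farrow 1917.219, Galen 2023.843, Harke 2020.914.
Highest priority: Carrow.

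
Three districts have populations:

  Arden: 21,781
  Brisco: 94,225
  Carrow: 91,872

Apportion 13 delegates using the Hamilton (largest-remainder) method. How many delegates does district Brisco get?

6

Standard divisor: 207878 ÷ 13 ≈ 15990.615.
Standard quotas: Arden 1.3621, Brisco 5.8925, Carrow 5.7454.
Lower quotas: Arden 1, Brisco 5, Carrow 5 (sum 11, leaving 2 seats).
Remainders in descending order: Brisco 0.8925, Carrow 0.7454, Arden 0.3621.
The surplus seats go to Brisco, Carrow.
Brisco receives 6.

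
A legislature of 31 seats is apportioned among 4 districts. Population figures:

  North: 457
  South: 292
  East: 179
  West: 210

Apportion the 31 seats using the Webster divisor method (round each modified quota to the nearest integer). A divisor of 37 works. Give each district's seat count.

With modified divisor 37: modified quotas North 12.351, South 7.892, East 4.838, West 5.676.
Rounding to the nearest integer: North 12, South 8, East 5, West 6 (total 31).

North 12, South 8, East 5, West 6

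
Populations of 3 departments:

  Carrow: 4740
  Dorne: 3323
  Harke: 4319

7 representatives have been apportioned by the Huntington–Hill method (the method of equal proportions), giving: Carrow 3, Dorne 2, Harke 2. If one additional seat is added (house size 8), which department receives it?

Harke

Priority for the next seat is population ÷ (√(s·(s+1))).
Priorities: Carrow 1368.320, Dorne 1356.609, Harke 1763.224.
Highest priority: Harke.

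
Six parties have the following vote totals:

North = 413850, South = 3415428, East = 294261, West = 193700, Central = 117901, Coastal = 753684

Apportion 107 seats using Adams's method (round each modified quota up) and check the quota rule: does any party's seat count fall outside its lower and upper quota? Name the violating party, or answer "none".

Standard quotas: North 8.534, South 70.430, East 6.068, West 3.994, Central 2.431, Coastal 15.542.
Adams allocation: North 9, South 69, East 6, West 4, Central 3, Coastal 16.
South has quota 70.430 (lower 70, upper 71) but receives 69 — outside the quota interval.

South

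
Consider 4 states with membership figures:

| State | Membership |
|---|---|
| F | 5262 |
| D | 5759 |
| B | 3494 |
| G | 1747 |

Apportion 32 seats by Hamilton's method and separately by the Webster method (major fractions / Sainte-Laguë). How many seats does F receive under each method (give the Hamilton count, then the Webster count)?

Hamilton: F 10, D 11, B 7, G 4.
Webster: F 11, D 11, B 7, G 3.
F gets 10 under Hamilton and 11 under Webster.

10 and 11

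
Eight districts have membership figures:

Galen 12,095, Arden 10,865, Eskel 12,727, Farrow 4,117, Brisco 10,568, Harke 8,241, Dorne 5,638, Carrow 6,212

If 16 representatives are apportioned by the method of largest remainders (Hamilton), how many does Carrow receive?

1

Standard divisor: 70463 ÷ 16 ≈ 4403.938.
Standard quotas: Galen 2.7464, Arden 2.4671, Eskel 2.8899, Farrow 0.9348, Brisco 2.3997, Harke 1.8713, Dorne 1.2802, Carrow 1.4106.
Lower quotas: Galen 2, Arden 2, Eskel 2, Farrow 0, Brisco 2, Harke 1, Dorne 1, Carrow 1 (sum 11, leaving 5 seats).
Remainders in descending order: Farrow 0.9348, Eskel 0.8899, Harke 0.8713, Galen 0.7464, Arden 0.4671, Carrow 0.4106, Brisco 0.3997, Dorne 0.2802.
Largest remainders: Farrow, Eskel, Harke, Galen, Arden receive the extra seats.
Carrow receives 1.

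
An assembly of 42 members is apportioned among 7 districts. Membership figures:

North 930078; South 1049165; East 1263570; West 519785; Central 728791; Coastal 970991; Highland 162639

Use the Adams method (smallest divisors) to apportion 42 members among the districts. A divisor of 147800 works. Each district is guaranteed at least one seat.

North 7; South 8; East 9; West 4; Central 5; Coastal 7; Highland 2

With modified divisor 147800: modified quotas North 6.293, South 7.099, East 8.549, West 3.517, Central 4.931, Coastal 6.570, Highland 1.100.
Rounding up: North 7, South 8, East 9, West 4, Central 5, Coastal 7, Highland 2 (total 42).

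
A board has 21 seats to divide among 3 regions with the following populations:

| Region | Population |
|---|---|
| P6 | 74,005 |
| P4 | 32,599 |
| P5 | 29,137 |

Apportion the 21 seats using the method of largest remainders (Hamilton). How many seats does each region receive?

P6: 11; P4: 5; P5: 5

Standard divisor: 135741 ÷ 21 ≈ 6463.857.
Standard quotas: P6 11.4490, P4 5.0433, P5 4.5077.
Lower quotas: P6 11, P4 5, P5 4 (sum 20, leaving 1 seat).
Remainders in descending order: P5 0.5077, P6 0.4490, P4 0.0433.
The surplus seat goes to P5.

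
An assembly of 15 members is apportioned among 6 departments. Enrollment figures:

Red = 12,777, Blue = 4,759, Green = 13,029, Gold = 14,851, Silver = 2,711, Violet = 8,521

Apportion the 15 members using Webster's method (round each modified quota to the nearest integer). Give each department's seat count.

Red: 3, Blue: 1, Green: 4, Gold: 4, Silver: 1, Violet: 2

Standard divisor 56648/15 ≈ 3776.533; standard quotas: Red 3.383, Blue 1.260, Green 3.450, Gold 3.932, Silver 0.718, Violet 2.256.
Rounding to the nearest integer gives 3, 1, 3, 4, 1, 2 = 14 seats, so the divisor must be adjusted.
With modified divisor 3700: modified quotas Red 3.453, Blue 1.286, Green 3.521, Gold 4.014, Silver 0.733, Violet 2.303.
Rounding to the nearest integer: Red 3, Blue 1, Green 4, Gold 4, Silver 1, Violet 2 (total 15).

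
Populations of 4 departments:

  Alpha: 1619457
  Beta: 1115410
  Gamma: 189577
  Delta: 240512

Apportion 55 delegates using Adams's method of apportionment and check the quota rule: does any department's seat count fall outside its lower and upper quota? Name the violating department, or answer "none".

Standard quotas: Alpha 28.143, Beta 19.383, Gamma 3.294, Delta 4.180.
Adams allocation: Alpha 27, Beta 19, Gamma 4, Delta 5.
Alpha has quota 28.143 (lower 28, upper 29) but receives 27 — outside the quota interval.

Alpha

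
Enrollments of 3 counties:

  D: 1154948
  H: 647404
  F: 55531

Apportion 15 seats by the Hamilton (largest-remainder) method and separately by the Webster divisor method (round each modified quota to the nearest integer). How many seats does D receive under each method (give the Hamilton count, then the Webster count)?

Hamilton: D 9, H 5, F 1.
Webster: D 10, H 5, F 0.
D gets 9 under Hamilton and 10 under Webster.

9 and 10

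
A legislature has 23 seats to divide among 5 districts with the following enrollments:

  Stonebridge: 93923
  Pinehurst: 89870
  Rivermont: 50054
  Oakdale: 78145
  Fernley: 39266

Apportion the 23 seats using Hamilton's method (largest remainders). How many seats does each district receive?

Stonebridge=6; Pinehurst=6; Rivermont=3; Oakdale=5; Fernley=3

Standard divisor: 351258 ÷ 23 ≈ 15272.087.
Standard quotas: Stonebridge 6.1500, Pinehurst 5.8846, Rivermont 3.2775, Oakdale 5.1169, Fernley 2.5711.
Lower quotas: Stonebridge 6, Pinehurst 5, Rivermont 3, Oakdale 5, Fernley 2 (sum 21, leaving 2 seats).
Remainders in descending order: Pinehurst 0.8846, Fernley 0.5711, Rivermont 0.2775, Stonebridge 0.1500, Oakdale 0.1169.
The surplus seats go to Pinehurst, Fernley.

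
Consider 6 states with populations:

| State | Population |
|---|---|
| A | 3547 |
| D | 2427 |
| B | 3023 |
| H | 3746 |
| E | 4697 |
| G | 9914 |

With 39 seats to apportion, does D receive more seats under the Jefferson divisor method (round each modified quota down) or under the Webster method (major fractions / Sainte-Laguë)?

Webster

Jefferson: A 5, D 3, B 4, H 5, E 7, G 15.
Webster: A 5, D 4, B 4, H 5, E 7, G 14.
D gets 3 under Jefferson and 4 under Webster.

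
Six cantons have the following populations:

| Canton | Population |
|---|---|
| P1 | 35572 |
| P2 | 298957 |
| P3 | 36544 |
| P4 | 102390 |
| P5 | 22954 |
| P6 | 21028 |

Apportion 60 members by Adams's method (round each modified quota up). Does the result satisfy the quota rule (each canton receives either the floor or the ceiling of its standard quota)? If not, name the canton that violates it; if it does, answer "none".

P2

Standard quotas: P1 4.125, P2 34.665, P3 4.237, P4 11.873, P5 2.662, P6 2.438.
Adams allocation: P1 4, P2 33, P3 5, P4 12, P5 3, P6 3.
P2 has quota 34.665 (lower 34, upper 35) but receives 33 — outside the quota interval.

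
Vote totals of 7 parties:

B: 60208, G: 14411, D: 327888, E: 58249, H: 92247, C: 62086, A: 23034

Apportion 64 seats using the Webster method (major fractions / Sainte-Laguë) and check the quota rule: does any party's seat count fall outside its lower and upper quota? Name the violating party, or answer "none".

D

Standard quotas: B 6.039, G 1.445, D 32.885, E 5.842, H 9.252, C 6.227, A 2.310.
Webster allocation: B 6, G 1, D 34, E 6, H 9, C 6, A 2.
D has quota 32.885 (lower 32, upper 33) but receives 34 — outside the quota interval.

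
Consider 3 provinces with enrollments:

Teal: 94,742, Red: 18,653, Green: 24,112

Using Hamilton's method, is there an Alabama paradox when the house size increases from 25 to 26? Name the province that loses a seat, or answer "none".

At 25 seats: Teal 17, Red 4, Green 4.
At 26 seats: Teal 18, Red 3, Green 5.
Red drops from 4 to 3.

Red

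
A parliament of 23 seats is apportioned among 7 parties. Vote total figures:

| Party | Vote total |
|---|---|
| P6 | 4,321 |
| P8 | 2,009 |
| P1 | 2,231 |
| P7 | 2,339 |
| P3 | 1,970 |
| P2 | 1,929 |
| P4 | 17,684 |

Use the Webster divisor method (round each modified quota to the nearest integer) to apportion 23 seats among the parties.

P6 3, P8 1, P1 2, P7 2, P3 1, P2 1, P4 13

Standard divisor 32483/23 ≈ 1412.304; standard quotas: P6 3.060, P8 1.422, P1 1.580, P7 1.656, P3 1.395, P2 1.366, P4 12.521.
Rounding to the nearest integer gives P6 3, P8 1, P1 2, P7 2, P3 1, P2 1, P4 13 — total 23, matching the house size, so no adjustment is needed.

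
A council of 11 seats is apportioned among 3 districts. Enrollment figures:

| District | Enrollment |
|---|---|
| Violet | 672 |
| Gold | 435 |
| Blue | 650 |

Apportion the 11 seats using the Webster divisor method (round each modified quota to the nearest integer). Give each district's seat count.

Standard divisor 1757/11 ≈ 159.727; standard quotas: Violet 4.207, Gold 2.723, Blue 4.069.
Rounding to the nearest integer gives Violet 4, Gold 3, Blue 4 — total 11, matching the house size, so no adjustment is needed.

Violet 4, Gold 3, Blue 4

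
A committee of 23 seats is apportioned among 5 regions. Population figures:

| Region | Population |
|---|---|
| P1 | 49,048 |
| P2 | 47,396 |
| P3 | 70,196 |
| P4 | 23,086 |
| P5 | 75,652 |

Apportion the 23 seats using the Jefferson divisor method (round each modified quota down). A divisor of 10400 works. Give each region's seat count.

With modified divisor 10400: modified quotas P1 4.716, P2 4.557, P3 6.750, P4 2.220, P5 7.274.
Rounding down: P1 4, P2 4, P3 6, P4 2, P5 7 (total 23).

P1=4, P2=4, P3=6, P4=2, P5=7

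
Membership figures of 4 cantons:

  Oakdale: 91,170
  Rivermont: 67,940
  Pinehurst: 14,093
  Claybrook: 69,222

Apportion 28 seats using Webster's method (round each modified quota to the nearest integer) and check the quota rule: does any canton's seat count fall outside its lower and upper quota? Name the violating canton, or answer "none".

Standard quotas: Oakdale 10.530, Rivermont 7.847, Pinehurst 1.628, Claybrook 7.995.
Webster allocation: Oakdale 10, Rivermont 8, Pinehurst 2, Claybrook 8.
Every allocation lies between the lower and upper quota.

none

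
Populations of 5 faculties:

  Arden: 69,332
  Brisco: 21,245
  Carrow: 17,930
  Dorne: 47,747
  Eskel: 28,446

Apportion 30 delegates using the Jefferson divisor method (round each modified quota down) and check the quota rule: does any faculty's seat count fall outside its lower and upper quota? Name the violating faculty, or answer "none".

none

Standard quotas: Arden 11.261, Brisco 3.451, Carrow 2.912, Dorne 7.755, Eskel 4.620.
Jefferson allocation: Arden 12, Brisco 3, Carrow 3, Dorne 8, Eskel 4.
Every allocation lies between the lower and upper quota.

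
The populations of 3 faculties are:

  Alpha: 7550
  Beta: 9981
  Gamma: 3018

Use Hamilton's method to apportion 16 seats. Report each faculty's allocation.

Alpha 6; Beta 8; Gamma 2

Standard divisor: 20549 ÷ 16 ≈ 1284.312.
Standard quotas: Alpha 5.8786, Beta 7.7715, Gamma 2.3499.
Lower quotas: Alpha 5, Beta 7, Gamma 2 (sum 14, leaving 2 seats).
Remainders in descending order: Alpha 0.8786, Beta 0.7715, Gamma 0.3499.
The surplus seats go to Alpha, Beta.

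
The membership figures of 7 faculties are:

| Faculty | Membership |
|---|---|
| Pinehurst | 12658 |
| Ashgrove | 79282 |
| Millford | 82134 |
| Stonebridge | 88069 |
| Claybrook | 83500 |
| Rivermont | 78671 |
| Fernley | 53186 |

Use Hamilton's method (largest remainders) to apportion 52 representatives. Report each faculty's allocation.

Pinehurst=1, Ashgrove=9, Millford=9, Stonebridge=10, Claybrook=9, Rivermont=8, Fernley=6

The standard divisor is 477500/52 ≈ 9182.692.
Standard quotas: Pinehurst 1.3785, Ashgrove 8.6339, Millford 8.9444, Stonebridge 9.5908, Claybrook 9.0932, Rivermont 8.5673, Fernley 5.7920.
Lower quotas: Pinehurst 1, Ashgrove 8, Millford 8, Stonebridge 9, Claybrook 9, Rivermont 8, Fernley 5 (sum 48, leaving 4 seats).
Remainders in descending order: Millford 0.9444, Fernley 0.7920, Ashgrove 0.6339, Stonebridge 0.5908, Rivermont 0.5673, Pinehurst 0.3785, Claybrook 0.0932.
Largest remainders: Millford, Fernley, Ashgrove, Stonebridge receive the extra seats.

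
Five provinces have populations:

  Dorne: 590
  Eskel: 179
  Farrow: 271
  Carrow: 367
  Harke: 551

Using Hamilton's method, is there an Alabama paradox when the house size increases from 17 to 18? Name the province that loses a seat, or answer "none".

At 17 seats: Dorne 5, Eskel 2, Farrow 2, Carrow 3, Harke 5.
At 18 seats: Dorne 5, Eskel 2, Farrow 3, Carrow 3, Harke 5.
No province's allocation decreased.

none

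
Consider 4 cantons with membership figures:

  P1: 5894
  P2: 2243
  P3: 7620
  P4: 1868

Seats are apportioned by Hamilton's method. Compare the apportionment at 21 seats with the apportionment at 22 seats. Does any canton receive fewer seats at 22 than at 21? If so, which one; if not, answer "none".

none

At 21 seats: P1 7, P2 3, P3 9, P4 2.
At 22 seats: P1 7, P2 3, P3 10, P4 2.
No canton's allocation decreased.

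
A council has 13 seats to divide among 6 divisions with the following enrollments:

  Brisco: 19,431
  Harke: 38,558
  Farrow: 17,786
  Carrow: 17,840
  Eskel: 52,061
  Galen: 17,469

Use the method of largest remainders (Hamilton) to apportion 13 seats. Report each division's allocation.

Total 163145; standard divisor 163145/13 ≈ 12549.615.
Standard quotas: Brisco 1.5483, Harke 3.0724, Farrow 1.4173, Carrow 1.4216, Eskel 4.1484, Galen 1.3920.
Lower quotas: Brisco 1, Harke 3, Farrow 1, Carrow 1, Eskel 4, Galen 1 (sum 11, leaving 2 seats).
Remainders in descending order: Brisco 0.5483, Carrow 0.4216, Farrow 0.4173, Galen 0.3920, Eskel 0.1484, Harke 0.0724.
Largest remainders: Brisco, Carrow receive the extra seats.

Brisco=2, Harke=3, Farrow=1, Carrow=2, Eskel=4, Galen=1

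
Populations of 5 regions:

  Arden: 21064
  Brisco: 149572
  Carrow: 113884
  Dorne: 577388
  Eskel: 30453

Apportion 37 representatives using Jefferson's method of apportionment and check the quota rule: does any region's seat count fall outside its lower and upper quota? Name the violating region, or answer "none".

Standard quotas: Arden 0.873, Brisco 6.202, Carrow 4.722, Dorne 23.940, Eskel 1.263.
Jefferson allocation: Arden 0, Brisco 6, Carrow 5, Dorne 25, Eskel 1.
Dorne has quota 23.940 (lower 23, upper 24) but receives 25 — outside the quota interval.

Dorne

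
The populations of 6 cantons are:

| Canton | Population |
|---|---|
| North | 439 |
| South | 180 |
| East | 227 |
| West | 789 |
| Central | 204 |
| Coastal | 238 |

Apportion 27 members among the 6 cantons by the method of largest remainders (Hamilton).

North=6; South=2; East=3; West=10; Central=3; Coastal=3

Total 2077; standard divisor 2077/27 ≈ 76.926.
Standard quotas: North 5.707, South 2.340, East 2.951, West 10.257, Central 2.652, Coastal 3.094.
Lower quotas: North 5, South 2, East 2, West 10, Central 2, Coastal 3 (sum 24, leaving 3 seats).
Remainders in descending order: East 0.951, North 0.707, Central 0.652, South 0.340, West 0.257, Coastal 0.094.
The surplus seats go to East, North, Central.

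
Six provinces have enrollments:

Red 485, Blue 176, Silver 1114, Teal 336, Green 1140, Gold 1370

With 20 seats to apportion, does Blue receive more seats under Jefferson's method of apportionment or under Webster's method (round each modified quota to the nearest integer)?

Webster

Jefferson: Red 2, Blue 0, Silver 5, Teal 1, Green 5, Gold 7.
Webster: Red 2, Blue 1, Silver 5, Teal 1, Green 5, Gold 6.
Blue gets 0 under Jefferson and 1 under Webster.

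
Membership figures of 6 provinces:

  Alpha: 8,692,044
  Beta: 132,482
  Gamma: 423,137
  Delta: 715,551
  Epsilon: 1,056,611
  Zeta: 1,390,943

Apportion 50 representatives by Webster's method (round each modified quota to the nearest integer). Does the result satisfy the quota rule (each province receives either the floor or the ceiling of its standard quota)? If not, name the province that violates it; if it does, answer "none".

Alpha

Standard quotas: Alpha 35.018, Beta 0.534, Gamma 1.705, Delta 2.883, Epsilon 4.257, Zeta 5.604.
Webster allocation: Alpha 34, Beta 1, Gamma 2, Delta 3, Epsilon 4, Zeta 6.
Alpha has quota 35.018 (lower 35, upper 36) but receives 34 — outside the quota interval.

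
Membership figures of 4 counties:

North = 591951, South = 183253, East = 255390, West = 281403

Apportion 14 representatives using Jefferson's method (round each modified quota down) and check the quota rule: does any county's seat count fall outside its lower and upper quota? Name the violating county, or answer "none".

none

Standard quotas: North 6.317, South 1.955, East 2.725, West 3.003.
Jefferson allocation: North 6, South 2, East 3, West 3.
Every allocation lies between the lower and upper quota.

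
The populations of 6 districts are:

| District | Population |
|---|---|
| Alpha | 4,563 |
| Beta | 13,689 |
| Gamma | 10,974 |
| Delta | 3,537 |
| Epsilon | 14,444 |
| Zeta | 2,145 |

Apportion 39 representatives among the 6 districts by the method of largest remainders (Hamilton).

Alpha 3, Beta 11, Gamma 9, Delta 3, Epsilon 11, Zeta 2

The standard divisor is 49352/39 ≈ 1265.436.
Standard quotas: Alpha 3.6059, Beta 10.8176, Gamma 8.6721, Delta 2.7951, Epsilon 11.4142, Zeta 1.6951.
Lower quotas: Alpha 3, Beta 10, Gamma 8, Delta 2, Epsilon 11, Zeta 1 (sum 35, leaving 4 seats).
Remainders in descending order: Beta 0.8176, Delta 0.7951, Zeta 0.6951, Gamma 0.6721, Alpha 0.6059, Epsilon 0.4142.
The surplus seats go to Beta, Delta, Zeta, Gamma.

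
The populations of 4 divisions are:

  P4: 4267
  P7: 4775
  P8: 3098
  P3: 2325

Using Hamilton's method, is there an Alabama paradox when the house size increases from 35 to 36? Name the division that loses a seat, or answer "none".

none

At 35 seats: P4 10, P7 12, P8 7, P3 6.
At 36 seats: P4 10, P7 12, P8 8, P3 6.
No division's allocation decreased.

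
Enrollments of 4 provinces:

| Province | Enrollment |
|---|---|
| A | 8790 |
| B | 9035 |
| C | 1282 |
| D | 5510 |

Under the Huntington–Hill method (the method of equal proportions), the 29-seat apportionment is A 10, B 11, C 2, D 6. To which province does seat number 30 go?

D

Priority for the next seat is population ÷ (√(s·(s+1))).
Priorities: A 838.094, B 786.396, C 523.374, D 850.211.
Highest priority: D.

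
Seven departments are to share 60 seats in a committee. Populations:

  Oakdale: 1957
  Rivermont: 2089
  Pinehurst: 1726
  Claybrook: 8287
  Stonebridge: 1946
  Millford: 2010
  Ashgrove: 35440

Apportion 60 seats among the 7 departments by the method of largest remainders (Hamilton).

Standard divisor: 53455 ÷ 60 ≈ 890.917.
Standard quotas: Oakdale 2.1966, Rivermont 2.3448, Pinehurst 1.9373, Claybrook 9.3017, Stonebridge 2.1843, Millford 2.2561, Ashgrove 39.7793.
Lower quotas: Oakdale 2, Rivermont 2, Pinehurst 1, Claybrook 9, Stonebridge 2, Millford 2, Ashgrove 39 (sum 57, leaving 3 seats).
Remainders in descending order: Pinehurst 0.9373, Ashgrove 0.7793, Rivermont 0.3448, Claybrook 0.3017, Millford 0.2561, Oakdale 0.1966, Stonebridge 0.1843.
The surplus seats go to Pinehurst, Ashgrove, Rivermont.

Oakdale: 2; Rivermont: 3; Pinehurst: 2; Claybrook: 9; Stonebridge: 2; Millford: 2; Ashgrove: 40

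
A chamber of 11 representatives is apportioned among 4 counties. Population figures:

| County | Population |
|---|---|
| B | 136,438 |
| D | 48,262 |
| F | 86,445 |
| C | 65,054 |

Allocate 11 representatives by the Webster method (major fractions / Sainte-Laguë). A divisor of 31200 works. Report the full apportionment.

B=4, D=2, F=3, C=2

With modified divisor 31200: modified quotas B 4.373, D 1.547, F 2.771, C 2.085.
Rounding to the nearest integer: B 4, D 2, F 3, C 2 (total 11).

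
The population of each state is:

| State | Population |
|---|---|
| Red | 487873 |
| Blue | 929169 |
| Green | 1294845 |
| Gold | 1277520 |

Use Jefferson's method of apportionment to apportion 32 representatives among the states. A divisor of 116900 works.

With modified divisor 116900: modified quotas Red 4.173, Blue 7.948, Green 11.077, Gold 10.928.
Rounding down: Red 4, Blue 7, Green 11, Gold 10 (total 32).

Red: 4, Blue: 7, Green: 11, Gold: 10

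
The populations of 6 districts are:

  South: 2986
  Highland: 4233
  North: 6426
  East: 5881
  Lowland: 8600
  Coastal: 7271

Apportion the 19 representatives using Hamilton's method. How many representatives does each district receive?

The standard divisor is 35397/19 = 1863.
Standard quotas: South 1.6028, Highland 2.2721, North 3.4493, East 3.1567, Lowland 4.6162, Coastal 3.9028.
Lower quotas: South 1, Highland 2, North 3, East 3, Lowland 4, Coastal 3 (sum 16, leaving 3 seats).
Remainders in descending order: Coastal 0.9028, Lowland 0.6162, South 0.6028, North 0.4493, Highland 0.2721, East 0.1567.
The surplus seats go to Coastal, Lowland, South.

South 2; Highland 2; North 3; East 3; Lowland 5; Coastal 4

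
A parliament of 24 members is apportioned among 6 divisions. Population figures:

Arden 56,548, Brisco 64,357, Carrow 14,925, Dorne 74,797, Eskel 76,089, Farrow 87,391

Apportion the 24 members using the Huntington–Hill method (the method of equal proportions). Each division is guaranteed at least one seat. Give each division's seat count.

With divisor 16140: modified quotas Arden 3.504, Brisco 3.987, Carrow 0.925, Dorne 4.634, Eskel 4.714, Farrow 5.415.
Geometric-mean thresholds: Arden √(3·4)=3.464, Brisco √(3·4)=3.464, Carrow (min 1), Dorne √(4·5)=4.472, Eskel √(4·5)=4.472, Farrow √(5·6)=5.477.
Each quota rounded against its threshold gives Arden 4, Brisco 4, Carrow 1, Dorne 5, Eskel 5, Farrow 5 (total 24).

Arden: 4; Brisco: 4; Carrow: 1; Dorne: 5; Eskel: 5; Farrow: 5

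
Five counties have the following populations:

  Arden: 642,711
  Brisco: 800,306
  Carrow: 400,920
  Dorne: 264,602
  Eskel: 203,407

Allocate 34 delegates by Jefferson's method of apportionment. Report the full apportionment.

Arden 9; Brisco 12; Carrow 6; Dorne 4; Eskel 3

Standard divisor 2311946/34 ≈ 67998.412; standard quotas: Arden 9.452, Brisco 11.769, Carrow 5.896, Dorne 3.891, Eskel 2.991.
Rounding down gives 9, 11, 5, 3, 2 = 30 seats, so the divisor must be adjusted.
With modified divisor 65200: modified quotas Arden 9.858, Brisco 12.275, Carrow 6.149, Dorne 4.058, Eskel 3.120.
Rounding down: Arden 9, Brisco 12, Carrow 6, Dorne 4, Eskel 3 (total 34).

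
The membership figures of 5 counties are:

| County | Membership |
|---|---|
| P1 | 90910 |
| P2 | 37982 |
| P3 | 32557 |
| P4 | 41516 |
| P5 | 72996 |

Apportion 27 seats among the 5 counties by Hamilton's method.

The standard divisor is 275961/27 ≈ 10220.778.
Standard quotas: P1 8.8946, P2 3.7162, P3 3.1854, P4 4.0619, P5 7.1419.
Lower quotas: P1 8, P2 3, P3 3, P4 4, P5 7 (sum 25, leaving 2 seats).
Remainders in descending order: P1 0.8946, P2 0.7162, P3 0.1854, P5 0.1419, P4 0.0619.
Largest remainders: P1, P2 receive the extra seats.

P1=9, P2=4, P3=3, P4=4, P5=7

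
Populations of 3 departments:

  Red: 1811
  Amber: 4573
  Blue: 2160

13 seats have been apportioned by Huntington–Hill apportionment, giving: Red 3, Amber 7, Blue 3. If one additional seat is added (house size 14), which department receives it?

Priority for the next seat is population ÷ (√(s·(s+1))).
Priorities: Red 522.791, Amber 611.093, Blue 623.538.
Highest priority: Blue.

Blue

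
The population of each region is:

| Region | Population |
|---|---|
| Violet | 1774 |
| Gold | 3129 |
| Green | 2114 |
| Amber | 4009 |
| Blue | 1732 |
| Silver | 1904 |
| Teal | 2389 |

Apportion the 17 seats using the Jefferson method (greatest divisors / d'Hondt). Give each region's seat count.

Violet: 2, Gold: 3, Green: 2, Amber: 4, Blue: 2, Silver: 2, Teal: 2

Standard divisor 17051/17 ≈ 1003; standard quotas: Violet 1.769, Gold 3.120, Green 2.108, Amber 3.997, Blue 1.727, Silver 1.898, Teal 2.382.
Rounding down gives 1, 3, 2, 3, 1, 1, 2 = 13 seats, so the divisor must be adjusted.
With modified divisor 830: modified quotas Violet 2.137, Gold 3.770, Green 2.547, Amber 4.830, Blue 2.087, Silver 2.294, Teal 2.878.
Rounding down: Violet 2, Gold 3, Green 2, Amber 4, Blue 2, Silver 2, Teal 2 (total 17).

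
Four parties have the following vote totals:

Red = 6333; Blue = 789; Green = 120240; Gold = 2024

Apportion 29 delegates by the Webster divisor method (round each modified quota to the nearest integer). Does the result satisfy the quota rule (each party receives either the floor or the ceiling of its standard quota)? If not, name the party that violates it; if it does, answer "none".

Standard quotas: Red 1.419, Blue 0.177, Green 26.950, Gold 0.454.
Webster allocation: Red 1, Blue 0, Green 28, Gold 0.
Green has quota 26.950 (lower 26, upper 27) but receives 28 — outside the quota interval.

Green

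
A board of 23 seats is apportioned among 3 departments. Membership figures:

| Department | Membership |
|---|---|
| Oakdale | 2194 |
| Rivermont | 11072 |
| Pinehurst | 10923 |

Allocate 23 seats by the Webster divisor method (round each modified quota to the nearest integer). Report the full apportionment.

Oakdale: 2; Rivermont: 11; Pinehurst: 10

Standard divisor 24189/23 ≈ 1051.696; standard quotas: Oakdale 2.086, Rivermont 10.528, Pinehurst 10.386.
Rounding to the nearest integer gives Oakdale 2, Rivermont 11, Pinehurst 10 — total 23, matching the house size, so no adjustment is needed.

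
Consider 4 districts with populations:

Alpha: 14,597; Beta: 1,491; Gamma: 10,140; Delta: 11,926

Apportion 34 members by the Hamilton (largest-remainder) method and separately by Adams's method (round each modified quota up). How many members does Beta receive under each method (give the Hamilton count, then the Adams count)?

1 and 2

Hamilton: Alpha 13, Beta 1, Gamma 9, Delta 11.
Adams: Alpha 13, Beta 2, Gamma 9, Delta 10.
Beta gets 1 under Hamilton and 2 under Adams.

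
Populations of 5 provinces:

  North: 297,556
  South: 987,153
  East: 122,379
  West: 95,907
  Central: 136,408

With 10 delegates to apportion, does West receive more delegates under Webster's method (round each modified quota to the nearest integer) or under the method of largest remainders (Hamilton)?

Webster: North 2, South 5, East 1, West 1, Central 1.
Hamilton: North 2, South 6, East 1, West 0, Central 1.
West gets 1 under Webster and 0 under Hamilton.

Webster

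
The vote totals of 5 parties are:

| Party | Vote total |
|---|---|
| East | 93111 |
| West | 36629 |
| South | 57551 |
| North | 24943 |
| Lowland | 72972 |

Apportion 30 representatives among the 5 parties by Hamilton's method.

East 10, West 4, South 6, North 2, Lowland 8

Standard divisor: 285206 ÷ 30 ≈ 9506.867.
Standard quotas: East 9.7941, West 3.8529, South 6.0536, North 2.6237, Lowland 7.6757.
Lower quotas: East 9, West 3, South 6, North 2, Lowland 7 (sum 27, leaving 3 seats).
Remainders in descending order: West 0.8529, East 0.7941, Lowland 0.6757, North 0.6237, South 0.0536.
Largest remainders: West, East, Lowland receive the extra seats.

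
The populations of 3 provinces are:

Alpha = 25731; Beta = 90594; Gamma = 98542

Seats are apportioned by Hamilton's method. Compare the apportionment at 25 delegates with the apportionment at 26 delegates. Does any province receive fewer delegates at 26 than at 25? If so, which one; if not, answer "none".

none

At 25 seats: Alpha 3, Beta 11, Gamma 11.
At 26 seats: Alpha 3, Beta 11, Gamma 12.
No province's allocation decreased.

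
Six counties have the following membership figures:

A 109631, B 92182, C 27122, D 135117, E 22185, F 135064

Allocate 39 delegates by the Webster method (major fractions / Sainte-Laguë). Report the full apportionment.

A 8, B 7, C 2, D 10, E 2, F 10

Standard divisor 521301/39 ≈ 13366.692; standard quotas: A 8.202, B 6.896, C 2.029, D 10.108, E 1.660, F 10.105.
Rounding to the nearest integer gives A 8, B 7, C 2, D 10, E 2, F 10 — total 39, matching the house size, so no adjustment is needed.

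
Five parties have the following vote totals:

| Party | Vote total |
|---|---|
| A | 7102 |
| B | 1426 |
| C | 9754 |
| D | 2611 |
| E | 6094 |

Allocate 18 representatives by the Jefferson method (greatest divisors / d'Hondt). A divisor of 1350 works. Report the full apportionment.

With modified divisor 1350: modified quotas A 5.261, B 1.056, C 7.225, D 1.934, E 4.514.
Rounding down: A 5, B 1, C 7, D 1, E 4 (total 18).

A 5; B 1; C 7; D 1; E 4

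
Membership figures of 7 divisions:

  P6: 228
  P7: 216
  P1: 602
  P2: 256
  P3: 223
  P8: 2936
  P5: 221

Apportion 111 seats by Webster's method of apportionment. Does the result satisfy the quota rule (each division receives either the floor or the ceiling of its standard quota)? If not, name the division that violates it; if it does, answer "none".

P8

Standard quotas: P6 5.405, P7 5.121, P1 14.272, P2 6.069, P3 5.287, P8 69.606, P5 5.239.
Webster allocation: P6 5, P7 5, P1 14, P2 6, P3 5, P8 71, P5 5.
P8 has quota 69.606 (lower 69, upper 70) but receives 71 — outside the quota interval.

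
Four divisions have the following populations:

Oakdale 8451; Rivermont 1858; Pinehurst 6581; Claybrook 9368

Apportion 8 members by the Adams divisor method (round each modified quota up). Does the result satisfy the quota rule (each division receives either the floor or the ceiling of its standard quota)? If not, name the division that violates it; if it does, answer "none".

Standard quotas: Oakdale 2.575, Rivermont 0.566, Pinehurst 2.005, Claybrook 2.854.
Adams allocation: Oakdale 2, Rivermont 1, Pinehurst 2, Claybrook 3.
Every allocation lies between the lower and upper quota.

none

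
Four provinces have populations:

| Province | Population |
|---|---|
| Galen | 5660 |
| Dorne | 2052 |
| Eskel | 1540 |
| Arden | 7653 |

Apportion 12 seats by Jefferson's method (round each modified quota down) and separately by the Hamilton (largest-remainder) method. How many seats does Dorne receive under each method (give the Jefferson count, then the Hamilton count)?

1 and 2

Jefferson: Galen 4, Dorne 1, Eskel 1, Arden 6.
Hamilton: Galen 4, Dorne 2, Eskel 1, Arden 5.
Dorne gets 1 under Jefferson and 2 under Hamilton.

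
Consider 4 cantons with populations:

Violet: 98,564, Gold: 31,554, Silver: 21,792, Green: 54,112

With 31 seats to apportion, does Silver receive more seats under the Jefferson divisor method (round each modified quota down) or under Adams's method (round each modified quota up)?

Adams

Jefferson: Violet 15, Gold 5, Silver 3, Green 8.
Adams: Violet 14, Gold 5, Silver 4, Green 8.
Silver gets 3 under Jefferson and 4 under Adams.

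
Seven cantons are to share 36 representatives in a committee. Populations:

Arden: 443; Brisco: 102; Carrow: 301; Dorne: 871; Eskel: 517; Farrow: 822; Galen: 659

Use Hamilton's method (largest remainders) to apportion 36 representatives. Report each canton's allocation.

Arden 4; Brisco 1; Carrow 3; Dorne 9; Eskel 5; Farrow 8; Galen 6

The standard divisor is 3715/36 ≈ 103.194.
Standard quotas: Arden 4.293, Brisco 0.988, Carrow 2.917, Dorne 8.440, Eskel 5.010, Farrow 7.966, Galen 6.386.
Lower quotas: Arden 4, Brisco 0, Carrow 2, Dorne 8, Eskel 5, Farrow 7, Galen 6 (sum 32, leaving 4 seats).
Remainders in descending order: Brisco 0.988, Farrow 0.966, Carrow 0.917, Dorne 0.440, Galen 0.386, Arden 0.293, Eskel 0.010.
Largest remainders: Brisco, Farrow, Carrow, Dorne receive the extra seats.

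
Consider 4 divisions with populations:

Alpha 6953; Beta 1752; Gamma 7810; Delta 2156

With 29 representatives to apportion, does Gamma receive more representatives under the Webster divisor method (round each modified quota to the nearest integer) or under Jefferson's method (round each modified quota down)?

Webster: Alpha 11, Beta 3, Gamma 12, Delta 3.
Jefferson: Alpha 11, Beta 2, Gamma 13, Delta 3.
Gamma gets 12 under Webster and 13 under Jefferson.

Jefferson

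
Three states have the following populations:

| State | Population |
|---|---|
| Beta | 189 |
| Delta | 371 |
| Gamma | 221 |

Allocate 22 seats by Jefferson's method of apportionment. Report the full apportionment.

Standard divisor 781/22 ≈ 35.5; standard quotas: Beta 5.324, Delta 10.451, Gamma 6.225.
Rounding down gives 5, 10, 6 = 21 seats, so the divisor must be adjusted.
With modified divisor 33: modified quotas Beta 5.727, Delta 11.242, Gamma 6.697.
Rounding down: Beta 5, Delta 11, Gamma 6 (total 22).

Beta 5; Delta 11; Gamma 6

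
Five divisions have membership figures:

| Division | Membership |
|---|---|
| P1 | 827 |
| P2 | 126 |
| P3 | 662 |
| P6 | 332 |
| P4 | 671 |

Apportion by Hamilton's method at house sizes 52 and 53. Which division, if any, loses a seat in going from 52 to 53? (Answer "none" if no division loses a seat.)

At 52 seats: P1 16, P2 3, P3 13, P6 7, P4 13.
At 53 seats: P1 17, P2 2, P3 13, P6 7, P4 14.
P2 drops from 3 to 2.

P2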